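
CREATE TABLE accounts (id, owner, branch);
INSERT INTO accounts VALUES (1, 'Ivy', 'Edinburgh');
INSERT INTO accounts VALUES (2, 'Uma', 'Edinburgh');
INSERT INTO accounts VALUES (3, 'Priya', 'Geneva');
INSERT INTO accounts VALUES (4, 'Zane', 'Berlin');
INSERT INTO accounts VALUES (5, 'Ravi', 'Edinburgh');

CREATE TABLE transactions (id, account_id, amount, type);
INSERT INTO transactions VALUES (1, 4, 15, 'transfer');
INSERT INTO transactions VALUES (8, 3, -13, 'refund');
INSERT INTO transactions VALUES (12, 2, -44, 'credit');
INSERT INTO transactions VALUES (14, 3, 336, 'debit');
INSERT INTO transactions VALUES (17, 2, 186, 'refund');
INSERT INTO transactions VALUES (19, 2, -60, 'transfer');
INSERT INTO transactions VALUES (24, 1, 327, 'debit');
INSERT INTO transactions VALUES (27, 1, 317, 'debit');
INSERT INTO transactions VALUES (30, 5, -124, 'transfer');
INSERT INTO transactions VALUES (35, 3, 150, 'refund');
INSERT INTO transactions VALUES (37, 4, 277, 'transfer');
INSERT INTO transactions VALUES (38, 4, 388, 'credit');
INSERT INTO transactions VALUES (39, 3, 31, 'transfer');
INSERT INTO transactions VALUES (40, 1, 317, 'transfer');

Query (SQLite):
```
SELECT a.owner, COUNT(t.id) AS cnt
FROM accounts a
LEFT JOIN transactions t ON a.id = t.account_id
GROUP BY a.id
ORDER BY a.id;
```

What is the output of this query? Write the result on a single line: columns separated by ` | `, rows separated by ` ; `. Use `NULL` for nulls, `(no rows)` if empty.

LEFT JOIN keeps every accounts row; unmatched ones get NULL for transactions columns.
Group by accounts.id and compute COUNT(t.id). COUNT(col) of an all-NULL group is 0.
  1: ids {24, 27, 40} → COUNT(t.id)=3
  2: ids {12, 17, 19} → COUNT(t.id)=3
  3: ids {8, 14, 35, 39} → COUNT(t.id)=4
  4: ids {1, 37, 38} → COUNT(t.id)=3
  5: ids {30} → COUNT(t.id)=1

Ivy | 3 ; Uma | 3 ; Priya | 4 ; Zane | 3 ; Ravi | 1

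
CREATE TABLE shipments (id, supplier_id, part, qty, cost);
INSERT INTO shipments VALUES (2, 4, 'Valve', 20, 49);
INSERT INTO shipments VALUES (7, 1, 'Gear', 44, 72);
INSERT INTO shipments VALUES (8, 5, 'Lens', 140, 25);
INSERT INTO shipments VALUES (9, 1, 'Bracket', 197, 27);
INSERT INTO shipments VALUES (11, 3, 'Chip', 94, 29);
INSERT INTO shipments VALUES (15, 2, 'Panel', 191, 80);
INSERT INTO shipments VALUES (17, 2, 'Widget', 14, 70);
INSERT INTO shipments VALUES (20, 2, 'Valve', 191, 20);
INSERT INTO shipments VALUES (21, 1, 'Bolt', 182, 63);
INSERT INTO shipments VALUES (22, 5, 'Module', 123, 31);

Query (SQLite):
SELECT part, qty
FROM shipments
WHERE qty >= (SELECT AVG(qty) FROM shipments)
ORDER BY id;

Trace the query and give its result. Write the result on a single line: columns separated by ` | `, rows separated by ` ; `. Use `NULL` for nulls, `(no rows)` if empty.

Scalar subquery: AVG(qty) over all shipments rows = 119.6.
Keep rows where qty >= that value.

Lens | 140 ; Bracket | 197 ; Panel | 191 ; Valve | 191 ; Bolt | 182 ; Module | 123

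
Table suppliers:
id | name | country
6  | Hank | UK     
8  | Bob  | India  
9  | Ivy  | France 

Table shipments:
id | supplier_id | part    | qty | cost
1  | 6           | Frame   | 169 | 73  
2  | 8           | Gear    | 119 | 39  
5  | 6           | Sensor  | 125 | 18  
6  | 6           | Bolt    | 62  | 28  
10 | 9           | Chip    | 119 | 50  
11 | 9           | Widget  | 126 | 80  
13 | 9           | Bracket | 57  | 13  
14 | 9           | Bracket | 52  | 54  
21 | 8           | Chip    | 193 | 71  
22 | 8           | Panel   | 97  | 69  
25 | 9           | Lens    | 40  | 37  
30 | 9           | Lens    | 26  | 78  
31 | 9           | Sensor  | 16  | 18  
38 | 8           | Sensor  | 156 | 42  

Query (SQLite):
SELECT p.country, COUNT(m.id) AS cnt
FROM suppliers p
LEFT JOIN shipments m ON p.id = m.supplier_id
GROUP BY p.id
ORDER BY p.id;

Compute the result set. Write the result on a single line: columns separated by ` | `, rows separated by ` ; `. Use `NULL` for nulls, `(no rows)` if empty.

LEFT JOIN keeps every suppliers row; unmatched ones get NULL for shipments columns.
Group by suppliers.id and compute COUNT(m.id). COUNT(col) of an all-NULL group is 0.
  6: ids {1, 5, 6} → COUNT(m.id)=3
  8: ids {2, 21, 22, 38} → COUNT(m.id)=4
  9: ids {10, 11, 13, 14, 25, 30, 31} → COUNT(m.id)=7

UK | 3 ; India | 4 ; France | 7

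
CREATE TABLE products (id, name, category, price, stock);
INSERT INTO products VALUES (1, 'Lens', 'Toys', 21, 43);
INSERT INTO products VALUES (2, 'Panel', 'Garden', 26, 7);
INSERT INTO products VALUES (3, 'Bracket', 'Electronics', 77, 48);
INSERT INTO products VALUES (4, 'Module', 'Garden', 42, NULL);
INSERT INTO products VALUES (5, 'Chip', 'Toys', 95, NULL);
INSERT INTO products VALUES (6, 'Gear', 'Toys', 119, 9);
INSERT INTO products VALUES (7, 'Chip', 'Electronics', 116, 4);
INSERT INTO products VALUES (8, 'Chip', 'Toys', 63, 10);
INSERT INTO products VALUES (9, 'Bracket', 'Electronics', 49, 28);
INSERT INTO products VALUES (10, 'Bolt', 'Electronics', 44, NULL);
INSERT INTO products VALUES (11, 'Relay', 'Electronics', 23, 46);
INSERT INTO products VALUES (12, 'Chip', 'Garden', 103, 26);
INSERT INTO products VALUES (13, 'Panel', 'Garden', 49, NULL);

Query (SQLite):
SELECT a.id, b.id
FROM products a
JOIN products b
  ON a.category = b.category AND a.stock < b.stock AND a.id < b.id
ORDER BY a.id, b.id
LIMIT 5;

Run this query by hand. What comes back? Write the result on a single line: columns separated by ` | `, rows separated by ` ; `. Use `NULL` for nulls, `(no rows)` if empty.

Pairs (a,b) with same category, a.stock < b.stock, a.id < b.id.
category groups: Electronics:{3,7,9,10,11} Garden:{2,4,12,13} Toys:{1,5,6,8}
Ordered by (a.id, b.id); first 5.

2 | 12 ; 6 | 8 ; 7 | 9 ; 7 | 11 ; 9 | 11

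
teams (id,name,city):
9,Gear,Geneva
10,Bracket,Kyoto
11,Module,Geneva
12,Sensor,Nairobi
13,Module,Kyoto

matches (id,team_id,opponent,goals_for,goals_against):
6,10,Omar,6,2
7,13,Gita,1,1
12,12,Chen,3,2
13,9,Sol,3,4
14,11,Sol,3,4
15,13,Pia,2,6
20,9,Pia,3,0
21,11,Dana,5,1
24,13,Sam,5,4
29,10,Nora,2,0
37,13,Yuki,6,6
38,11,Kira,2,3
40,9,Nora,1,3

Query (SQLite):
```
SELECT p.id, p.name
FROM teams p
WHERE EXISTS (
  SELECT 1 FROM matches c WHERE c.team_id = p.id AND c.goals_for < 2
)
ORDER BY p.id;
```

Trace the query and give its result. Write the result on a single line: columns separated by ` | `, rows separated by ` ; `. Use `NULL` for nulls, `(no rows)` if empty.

9 | Gear ; 13 | Module

For each teams row, check whether any matches with matching team_id has goals_for < 2.
Keep rows where that is true.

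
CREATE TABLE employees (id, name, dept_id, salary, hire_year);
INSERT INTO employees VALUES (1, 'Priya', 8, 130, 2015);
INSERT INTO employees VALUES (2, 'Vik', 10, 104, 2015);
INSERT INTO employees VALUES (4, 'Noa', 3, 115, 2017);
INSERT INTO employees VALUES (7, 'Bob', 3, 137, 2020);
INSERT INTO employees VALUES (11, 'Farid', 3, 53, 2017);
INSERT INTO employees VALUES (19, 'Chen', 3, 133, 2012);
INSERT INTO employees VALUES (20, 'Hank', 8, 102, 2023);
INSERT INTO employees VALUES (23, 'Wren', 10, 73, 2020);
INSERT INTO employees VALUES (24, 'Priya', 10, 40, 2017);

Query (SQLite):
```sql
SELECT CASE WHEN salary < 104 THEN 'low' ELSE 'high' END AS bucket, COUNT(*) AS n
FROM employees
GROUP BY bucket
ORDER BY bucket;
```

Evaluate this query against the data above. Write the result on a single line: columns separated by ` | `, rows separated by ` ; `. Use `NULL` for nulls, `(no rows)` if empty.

Bucket rows by salary < 104 → 'low' else 'high'; count each bucket.

high | 5 ; low | 4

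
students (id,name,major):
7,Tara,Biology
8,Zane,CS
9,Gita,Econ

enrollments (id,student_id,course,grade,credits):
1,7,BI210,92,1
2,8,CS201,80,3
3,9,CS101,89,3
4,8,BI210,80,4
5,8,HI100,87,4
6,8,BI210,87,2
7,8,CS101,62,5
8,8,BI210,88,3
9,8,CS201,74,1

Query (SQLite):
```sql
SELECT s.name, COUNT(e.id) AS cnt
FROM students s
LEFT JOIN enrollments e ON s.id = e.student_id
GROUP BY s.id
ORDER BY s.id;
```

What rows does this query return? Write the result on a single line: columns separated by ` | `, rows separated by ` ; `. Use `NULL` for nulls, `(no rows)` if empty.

Tara | 1 ; Zane | 7 ; Gita | 1

LEFT JOIN keeps every students row; unmatched ones get NULL for enrollments columns.
Group by students.id and compute COUNT(e.id). COUNT(col) of an all-NULL group is 0.
  7: ids {1} → COUNT(e.id)=1
  8: ids {2, 4, 5, 6, 7, 8, 9} → COUNT(e.id)=7
  9: ids {3} → COUNT(e.id)=1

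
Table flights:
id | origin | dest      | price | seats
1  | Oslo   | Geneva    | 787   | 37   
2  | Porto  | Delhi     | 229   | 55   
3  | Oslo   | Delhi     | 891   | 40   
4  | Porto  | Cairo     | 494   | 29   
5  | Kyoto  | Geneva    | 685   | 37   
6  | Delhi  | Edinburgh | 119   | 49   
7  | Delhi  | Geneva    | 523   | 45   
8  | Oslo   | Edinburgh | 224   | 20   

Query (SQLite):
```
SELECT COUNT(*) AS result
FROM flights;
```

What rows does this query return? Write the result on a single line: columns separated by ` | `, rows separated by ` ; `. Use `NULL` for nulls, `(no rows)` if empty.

8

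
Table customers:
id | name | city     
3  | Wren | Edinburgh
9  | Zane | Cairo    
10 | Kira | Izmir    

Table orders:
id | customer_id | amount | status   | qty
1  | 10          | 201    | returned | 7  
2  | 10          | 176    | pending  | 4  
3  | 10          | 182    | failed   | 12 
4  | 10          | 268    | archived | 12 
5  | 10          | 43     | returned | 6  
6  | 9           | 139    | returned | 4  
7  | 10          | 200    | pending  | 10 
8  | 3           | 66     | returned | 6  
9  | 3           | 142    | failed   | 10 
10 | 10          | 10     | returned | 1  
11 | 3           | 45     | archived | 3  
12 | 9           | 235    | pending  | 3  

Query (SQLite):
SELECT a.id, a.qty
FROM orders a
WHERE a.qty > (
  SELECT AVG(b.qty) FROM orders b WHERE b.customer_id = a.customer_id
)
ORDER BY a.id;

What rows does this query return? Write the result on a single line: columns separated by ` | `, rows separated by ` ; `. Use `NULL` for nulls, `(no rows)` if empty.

For each orders row a, compute AVG(qty) over rows sharing a.customer_id.
Keep row a if a.qty > that per-group AVG.
  customer_id=3: AVG(qty) = 6.333333
  customer_id=9: AVG(qty) = 3.5
  customer_id=10: AVG(qty) = 7.428571

3 | 12 ; 4 | 12 ; 6 | 4 ; 7 | 10 ; 9 | 10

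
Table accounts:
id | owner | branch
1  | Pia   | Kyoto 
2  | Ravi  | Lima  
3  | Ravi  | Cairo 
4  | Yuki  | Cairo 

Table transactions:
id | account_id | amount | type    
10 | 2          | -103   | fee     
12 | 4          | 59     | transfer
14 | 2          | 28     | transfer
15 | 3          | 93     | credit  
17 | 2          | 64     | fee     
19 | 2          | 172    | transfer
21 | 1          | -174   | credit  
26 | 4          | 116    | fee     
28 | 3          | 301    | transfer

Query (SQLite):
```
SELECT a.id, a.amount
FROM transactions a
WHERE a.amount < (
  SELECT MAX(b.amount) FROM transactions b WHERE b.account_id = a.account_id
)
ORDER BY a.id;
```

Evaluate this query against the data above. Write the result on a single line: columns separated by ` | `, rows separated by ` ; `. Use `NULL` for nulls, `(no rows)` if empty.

10 | -103 ; 12 | 59 ; 14 | 28 ; 15 | 93 ; 17 | 64

For each transactions row a, compute MAX(amount) over rows sharing a.account_id.
Keep row a if a.amount < that per-group MAX.
  account_id=1: MAX(amount) = -174
  account_id=2: MAX(amount) = 172
  account_id=3: MAX(amount) = 301
  account_id=4: MAX(amount) = 116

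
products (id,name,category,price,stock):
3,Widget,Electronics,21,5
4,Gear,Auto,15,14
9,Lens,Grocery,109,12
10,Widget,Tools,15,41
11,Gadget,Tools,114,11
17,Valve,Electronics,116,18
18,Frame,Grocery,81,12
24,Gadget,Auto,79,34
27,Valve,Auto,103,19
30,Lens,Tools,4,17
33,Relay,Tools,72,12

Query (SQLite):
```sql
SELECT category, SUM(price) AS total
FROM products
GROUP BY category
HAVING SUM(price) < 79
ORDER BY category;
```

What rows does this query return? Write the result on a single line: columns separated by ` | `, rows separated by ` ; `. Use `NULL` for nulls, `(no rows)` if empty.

(no rows)

Partition products by category; compute SUM(price) within each group.
HAVING: keep groups where SUM(price) < 79.
  Auto: ids {4, 24, 27} → SUM(price)=197
  Electronics: ids {3, 17} → SUM(price)=137
  Grocery: ids {9, 18} → SUM(price)=190
  Tools: ids {10, 11, 30, 33} → SUM(price)=205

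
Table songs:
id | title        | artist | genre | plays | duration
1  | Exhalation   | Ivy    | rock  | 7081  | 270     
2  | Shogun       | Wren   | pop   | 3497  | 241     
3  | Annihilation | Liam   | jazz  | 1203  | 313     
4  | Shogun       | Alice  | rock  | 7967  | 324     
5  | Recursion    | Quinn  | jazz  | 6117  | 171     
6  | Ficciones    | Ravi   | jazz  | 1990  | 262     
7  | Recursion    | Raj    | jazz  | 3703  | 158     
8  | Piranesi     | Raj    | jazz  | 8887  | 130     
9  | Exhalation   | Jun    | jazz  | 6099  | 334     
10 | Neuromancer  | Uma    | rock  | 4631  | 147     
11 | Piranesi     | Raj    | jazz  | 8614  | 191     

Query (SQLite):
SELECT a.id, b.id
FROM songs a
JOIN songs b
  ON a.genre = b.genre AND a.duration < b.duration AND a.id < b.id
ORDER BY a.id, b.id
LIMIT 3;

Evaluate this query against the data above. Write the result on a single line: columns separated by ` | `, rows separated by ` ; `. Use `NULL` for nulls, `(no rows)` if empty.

1 | 4 ; 3 | 9 ; 5 | 6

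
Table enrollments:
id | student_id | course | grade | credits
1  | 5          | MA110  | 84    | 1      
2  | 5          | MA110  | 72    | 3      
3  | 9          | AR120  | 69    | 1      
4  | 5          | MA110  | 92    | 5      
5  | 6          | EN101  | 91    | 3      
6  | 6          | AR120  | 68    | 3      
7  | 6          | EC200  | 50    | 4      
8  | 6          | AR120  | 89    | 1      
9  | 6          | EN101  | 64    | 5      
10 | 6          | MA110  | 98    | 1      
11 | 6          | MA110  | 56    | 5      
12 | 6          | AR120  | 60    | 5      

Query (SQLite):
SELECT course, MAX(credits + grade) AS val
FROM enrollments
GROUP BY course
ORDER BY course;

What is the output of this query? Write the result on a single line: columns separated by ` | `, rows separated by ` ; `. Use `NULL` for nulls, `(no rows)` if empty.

For each row compute credits + grade.
Group by course; take MAX of the expression per group.
  AR120: ids {3, 6, 8, 12} → MAX(credits + grade)=90
  EC200: ids {7} → MAX(credits + grade)=54
  EN101: ids {5, 9} → MAX(credits + grade)=94
  MA110: ids {1, 2, 4, 10, 11} → MAX(credits + grade)=99

AR120 | 90 ; EC200 | 54 ; EN101 | 94 ; MA110 | 99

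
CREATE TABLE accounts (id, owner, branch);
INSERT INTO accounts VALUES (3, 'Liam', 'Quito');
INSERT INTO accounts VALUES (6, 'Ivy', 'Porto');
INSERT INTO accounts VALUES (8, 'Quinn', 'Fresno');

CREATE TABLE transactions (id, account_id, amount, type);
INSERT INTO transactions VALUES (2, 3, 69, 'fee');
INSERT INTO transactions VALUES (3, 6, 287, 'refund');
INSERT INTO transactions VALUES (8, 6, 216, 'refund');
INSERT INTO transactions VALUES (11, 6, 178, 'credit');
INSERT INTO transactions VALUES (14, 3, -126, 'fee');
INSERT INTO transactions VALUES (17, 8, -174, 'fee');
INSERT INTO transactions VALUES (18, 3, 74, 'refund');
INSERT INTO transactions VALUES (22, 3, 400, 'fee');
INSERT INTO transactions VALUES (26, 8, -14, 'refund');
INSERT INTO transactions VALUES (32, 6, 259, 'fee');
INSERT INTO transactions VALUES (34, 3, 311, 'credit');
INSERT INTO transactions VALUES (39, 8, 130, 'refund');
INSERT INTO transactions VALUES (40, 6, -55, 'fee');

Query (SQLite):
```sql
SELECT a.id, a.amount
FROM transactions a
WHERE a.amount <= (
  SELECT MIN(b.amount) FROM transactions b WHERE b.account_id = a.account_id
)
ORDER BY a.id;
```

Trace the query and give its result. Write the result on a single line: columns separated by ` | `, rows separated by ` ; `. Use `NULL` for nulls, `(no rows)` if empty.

14 | -126 ; 17 | -174 ; 40 | -55

For each transactions row a, compute MIN(amount) over rows sharing a.account_id.
Keep row a if a.amount <= that per-group MIN.
  account_id=3: MIN(amount) = -126
  account_id=6: MIN(amount) = -55
  account_id=8: MIN(amount) = -174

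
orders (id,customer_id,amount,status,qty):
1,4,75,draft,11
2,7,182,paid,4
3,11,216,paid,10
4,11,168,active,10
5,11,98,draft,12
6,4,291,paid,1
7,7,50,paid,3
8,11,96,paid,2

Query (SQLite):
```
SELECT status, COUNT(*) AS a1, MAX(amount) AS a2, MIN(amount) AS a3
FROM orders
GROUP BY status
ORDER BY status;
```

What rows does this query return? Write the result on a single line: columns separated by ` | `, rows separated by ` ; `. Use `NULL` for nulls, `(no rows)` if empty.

Group orders by status.
Per group compute: COUNT(*), MAX(amount), MIN(amount).
  active: ids {4} → COUNT(*)=1, MAX(amount)=168, MIN(amount)=168
  draft: ids {1, 5} → COUNT(*)=2, MAX(amount)=98, MIN(amount)=75
  paid: ids {2, 3, 6, 7, 8} → COUNT(*)=5, MAX(amount)=291, MIN(amount)=50

active | 1 | 168 | 168 ; draft | 2 | 98 | 75 ; paid | 5 | 291 | 50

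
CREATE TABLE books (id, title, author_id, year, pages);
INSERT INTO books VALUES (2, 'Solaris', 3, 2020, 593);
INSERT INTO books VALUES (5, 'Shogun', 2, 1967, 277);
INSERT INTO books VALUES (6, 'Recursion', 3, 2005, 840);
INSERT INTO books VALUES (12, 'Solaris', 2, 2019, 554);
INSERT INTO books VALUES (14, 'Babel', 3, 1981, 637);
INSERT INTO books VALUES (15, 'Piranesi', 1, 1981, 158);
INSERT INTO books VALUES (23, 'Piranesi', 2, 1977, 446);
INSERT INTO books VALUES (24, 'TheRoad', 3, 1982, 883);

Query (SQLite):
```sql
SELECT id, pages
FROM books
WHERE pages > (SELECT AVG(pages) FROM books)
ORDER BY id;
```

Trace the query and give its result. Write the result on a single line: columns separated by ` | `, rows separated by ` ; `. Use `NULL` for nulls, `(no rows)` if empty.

2 | 593 ; 6 | 840 ; 12 | 554 ; 14 | 637 ; 24 | 883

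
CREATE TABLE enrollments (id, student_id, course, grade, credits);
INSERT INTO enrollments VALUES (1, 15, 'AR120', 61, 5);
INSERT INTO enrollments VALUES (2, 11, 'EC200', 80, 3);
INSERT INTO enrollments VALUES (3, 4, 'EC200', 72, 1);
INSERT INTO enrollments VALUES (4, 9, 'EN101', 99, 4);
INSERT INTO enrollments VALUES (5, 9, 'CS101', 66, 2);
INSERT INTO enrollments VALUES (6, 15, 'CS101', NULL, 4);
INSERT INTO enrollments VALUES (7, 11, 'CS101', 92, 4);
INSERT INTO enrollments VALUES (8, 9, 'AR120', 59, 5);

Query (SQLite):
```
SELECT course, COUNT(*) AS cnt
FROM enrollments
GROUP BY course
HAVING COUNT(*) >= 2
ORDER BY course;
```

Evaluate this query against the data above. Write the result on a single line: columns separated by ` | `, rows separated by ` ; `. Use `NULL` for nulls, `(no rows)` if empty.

Partition enrollments by course; compute COUNT(*) within each group.
HAVING: keep groups with count ≥ 2.
  AR120: ids {1, 8} → COUNT(*)=2
  CS101: ids {5, 6, 7} → COUNT(*)=3
  EC200: ids {2, 3} → COUNT(*)=2
  EN101: ids {4} → COUNT(*)=1

AR120 | 2 ; CS101 | 3 ; EC200 | 2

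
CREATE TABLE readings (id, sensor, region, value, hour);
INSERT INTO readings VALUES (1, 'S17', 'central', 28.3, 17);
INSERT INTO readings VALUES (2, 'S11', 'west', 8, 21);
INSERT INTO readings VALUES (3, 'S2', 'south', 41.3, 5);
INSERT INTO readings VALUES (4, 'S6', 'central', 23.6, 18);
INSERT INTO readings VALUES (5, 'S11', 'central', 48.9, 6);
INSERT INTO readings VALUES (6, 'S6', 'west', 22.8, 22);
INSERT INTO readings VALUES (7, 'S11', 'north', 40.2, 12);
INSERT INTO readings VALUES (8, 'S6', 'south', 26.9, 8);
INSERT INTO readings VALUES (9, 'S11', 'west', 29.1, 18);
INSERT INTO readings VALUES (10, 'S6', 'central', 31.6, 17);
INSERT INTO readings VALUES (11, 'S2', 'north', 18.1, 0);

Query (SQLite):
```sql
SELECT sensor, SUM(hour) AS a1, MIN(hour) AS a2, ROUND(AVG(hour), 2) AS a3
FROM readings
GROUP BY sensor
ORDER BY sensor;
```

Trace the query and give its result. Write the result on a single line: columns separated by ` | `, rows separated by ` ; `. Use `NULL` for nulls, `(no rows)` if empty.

S11 | 57 | 6 | 14.25 ; S17 | 17 | 17 | 17 ; S2 | 5 | 0 | 2.5 ; S6 | 65 | 8 | 16.25

Group readings by sensor.
Per group compute: SUM(hour), MIN(hour), ROUND(AVG(hour), 2).
  S11: ids {2, 5, 7, 9} → SUM(hour)=57, MIN(hour)=6, ROUND(AVG(hour), 2)=14.25
  S17: ids {1} → SUM(hour)=17, MIN(hour)=17, ROUND(AVG(hour), 2)=17
  S2: ids {3, 11} → SUM(hour)=5, MIN(hour)=0, ROUND(AVG(hour), 2)=2.5
  S6: ids {4, 6, 8, 10} → SUM(hour)=65, MIN(hour)=8, ROUND(AVG(hour), 2)=16.25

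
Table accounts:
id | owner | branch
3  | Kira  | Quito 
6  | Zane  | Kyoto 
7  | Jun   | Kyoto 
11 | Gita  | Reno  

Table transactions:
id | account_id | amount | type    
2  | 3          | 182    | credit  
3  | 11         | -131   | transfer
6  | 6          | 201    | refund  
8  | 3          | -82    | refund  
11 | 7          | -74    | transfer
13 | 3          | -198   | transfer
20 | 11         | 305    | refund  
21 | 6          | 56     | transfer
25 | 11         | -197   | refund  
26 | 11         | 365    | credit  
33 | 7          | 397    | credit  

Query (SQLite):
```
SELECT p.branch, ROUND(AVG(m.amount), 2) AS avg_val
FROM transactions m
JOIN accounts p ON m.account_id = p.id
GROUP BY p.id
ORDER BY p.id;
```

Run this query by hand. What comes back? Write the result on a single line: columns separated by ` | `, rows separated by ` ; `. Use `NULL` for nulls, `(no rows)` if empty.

Join each transactions row to its accounts via account_id.
Group joined rows by accounts.id; compute ROUND(AVG(m.amount), 2) per group.
  3: ids {2, 8, 13} → ROUND(AVG(m.amount), 2)=-32.67
  6: ids {6, 21} → ROUND(AVG(m.amount), 2)=128.5
  7: ids {11, 33} → ROUND(AVG(m.amount), 2)=161.5
  11: ids {3, 20, 25, 26} → ROUND(AVG(m.amount), 2)=85.5

Quito | -32.67 ; Kyoto | 128.5 ; Kyoto | 161.5 ; Reno | 85.5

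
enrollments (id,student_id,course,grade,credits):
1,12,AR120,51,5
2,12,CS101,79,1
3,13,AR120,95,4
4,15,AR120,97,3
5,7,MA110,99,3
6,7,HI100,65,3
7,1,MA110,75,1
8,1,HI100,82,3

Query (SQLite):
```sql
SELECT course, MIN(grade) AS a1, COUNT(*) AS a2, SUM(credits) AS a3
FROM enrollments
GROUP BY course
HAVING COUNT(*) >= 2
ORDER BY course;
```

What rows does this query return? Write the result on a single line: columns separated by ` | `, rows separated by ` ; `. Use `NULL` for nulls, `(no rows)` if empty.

AR120 | 51 | 3 | 12 ; HI100 | 65 | 2 | 6 ; MA110 | 75 | 2 | 4

Group enrollments by course.
Per group compute: MIN(grade), COUNT(*), SUM(credits).
HAVING: drop groups with fewer than 2 rows.
  AR120: ids {1, 3, 4} → MIN(grade)=51, COUNT(*)=3, SUM(credits)=12
  CS101: ids {2} → MIN(grade)=79, COUNT(*)=1, SUM(credits)=1
  HI100: ids {6, 8} → MIN(grade)=65, COUNT(*)=2, SUM(credits)=6
  MA110: ids {5, 7} → MIN(grade)=75, COUNT(*)=2, SUM(credits)=4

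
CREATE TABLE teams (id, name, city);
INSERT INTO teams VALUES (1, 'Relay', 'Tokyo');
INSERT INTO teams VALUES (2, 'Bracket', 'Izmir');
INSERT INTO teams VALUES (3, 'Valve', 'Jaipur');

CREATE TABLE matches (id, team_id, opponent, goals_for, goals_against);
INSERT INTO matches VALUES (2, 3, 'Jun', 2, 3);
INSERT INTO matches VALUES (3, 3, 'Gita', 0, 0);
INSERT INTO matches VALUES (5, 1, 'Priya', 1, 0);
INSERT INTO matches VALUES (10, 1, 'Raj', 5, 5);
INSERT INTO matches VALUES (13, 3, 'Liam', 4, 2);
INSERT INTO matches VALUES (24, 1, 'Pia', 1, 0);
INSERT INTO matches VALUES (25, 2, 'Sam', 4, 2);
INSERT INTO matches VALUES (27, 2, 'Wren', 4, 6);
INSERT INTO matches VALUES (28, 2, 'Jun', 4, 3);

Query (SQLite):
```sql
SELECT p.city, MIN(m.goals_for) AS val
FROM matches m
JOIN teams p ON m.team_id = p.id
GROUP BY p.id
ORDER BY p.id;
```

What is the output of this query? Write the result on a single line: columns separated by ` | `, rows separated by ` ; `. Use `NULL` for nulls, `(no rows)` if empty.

Tokyo | 1 ; Izmir | 4 ; Jaipur | 0

Join each matches row to its teams via team_id.
Group joined rows by teams.id; compute MIN(m.goals_for) per group.
  1: ids {5, 10, 24} → MIN(m.goals_for)=1
  2: ids {25, 27, 28} → MIN(m.goals_for)=4
  3: ids {2, 3, 13} → MIN(m.goals_for)=0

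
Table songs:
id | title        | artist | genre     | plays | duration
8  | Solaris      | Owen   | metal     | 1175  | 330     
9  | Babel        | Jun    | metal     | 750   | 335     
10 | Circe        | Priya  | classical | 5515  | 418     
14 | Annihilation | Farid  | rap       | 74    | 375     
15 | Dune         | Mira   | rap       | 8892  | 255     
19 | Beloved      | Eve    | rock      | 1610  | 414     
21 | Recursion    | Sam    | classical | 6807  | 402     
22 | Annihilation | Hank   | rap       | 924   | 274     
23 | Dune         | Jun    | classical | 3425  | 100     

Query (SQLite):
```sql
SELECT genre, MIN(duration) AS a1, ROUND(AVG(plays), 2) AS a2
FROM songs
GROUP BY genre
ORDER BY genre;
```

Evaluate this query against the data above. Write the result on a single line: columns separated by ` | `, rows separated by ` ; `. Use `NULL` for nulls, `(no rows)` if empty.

classical | 100 | 5249 ; metal | 330 | 962.5 ; rap | 255 | 3296.67 ; rock | 414 | 1610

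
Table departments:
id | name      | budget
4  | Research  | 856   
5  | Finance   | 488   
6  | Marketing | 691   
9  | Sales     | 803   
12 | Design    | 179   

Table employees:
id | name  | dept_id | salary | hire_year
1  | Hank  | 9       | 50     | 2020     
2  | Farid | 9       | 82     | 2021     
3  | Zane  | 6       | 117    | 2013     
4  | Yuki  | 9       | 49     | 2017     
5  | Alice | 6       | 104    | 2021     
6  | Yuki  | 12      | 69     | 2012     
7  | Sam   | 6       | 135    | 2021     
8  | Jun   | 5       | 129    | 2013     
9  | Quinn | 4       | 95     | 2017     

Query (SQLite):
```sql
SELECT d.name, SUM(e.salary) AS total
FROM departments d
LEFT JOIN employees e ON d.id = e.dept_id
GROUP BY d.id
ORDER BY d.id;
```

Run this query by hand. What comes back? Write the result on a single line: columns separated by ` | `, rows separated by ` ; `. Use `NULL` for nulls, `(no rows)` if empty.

LEFT JOIN keeps every departments row; unmatched ones get NULL for employees columns.
Group by departments.id and compute SUM(e.salary). SUM over an all-NULL group is NULL.
  4: ids {9} → SUM(e.salary)=95
  5: ids {8} → SUM(e.salary)=129
  6: ids {3, 5, 7} → SUM(e.salary)=356
  9: ids {1, 2, 4} → SUM(e.salary)=181
  12: ids {6} → SUM(e.salary)=69

Research | 95 ; Finance | 129 ; Marketing | 356 ; Sales | 181 ; Design | 69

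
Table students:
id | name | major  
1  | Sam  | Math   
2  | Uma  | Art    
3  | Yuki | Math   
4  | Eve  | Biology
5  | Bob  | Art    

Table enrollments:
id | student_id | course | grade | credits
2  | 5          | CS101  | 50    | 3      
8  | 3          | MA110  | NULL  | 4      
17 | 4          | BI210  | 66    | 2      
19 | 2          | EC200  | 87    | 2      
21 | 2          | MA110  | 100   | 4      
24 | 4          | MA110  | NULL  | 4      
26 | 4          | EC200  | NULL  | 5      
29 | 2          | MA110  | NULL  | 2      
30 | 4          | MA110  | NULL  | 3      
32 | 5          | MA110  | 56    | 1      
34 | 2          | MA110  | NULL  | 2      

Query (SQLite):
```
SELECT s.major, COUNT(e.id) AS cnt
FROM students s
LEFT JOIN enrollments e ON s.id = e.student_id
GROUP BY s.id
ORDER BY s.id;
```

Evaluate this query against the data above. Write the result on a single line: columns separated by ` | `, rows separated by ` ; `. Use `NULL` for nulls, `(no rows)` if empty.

Math | 0 ; Art | 4 ; Math | 1 ; Biology | 4 ; Art | 2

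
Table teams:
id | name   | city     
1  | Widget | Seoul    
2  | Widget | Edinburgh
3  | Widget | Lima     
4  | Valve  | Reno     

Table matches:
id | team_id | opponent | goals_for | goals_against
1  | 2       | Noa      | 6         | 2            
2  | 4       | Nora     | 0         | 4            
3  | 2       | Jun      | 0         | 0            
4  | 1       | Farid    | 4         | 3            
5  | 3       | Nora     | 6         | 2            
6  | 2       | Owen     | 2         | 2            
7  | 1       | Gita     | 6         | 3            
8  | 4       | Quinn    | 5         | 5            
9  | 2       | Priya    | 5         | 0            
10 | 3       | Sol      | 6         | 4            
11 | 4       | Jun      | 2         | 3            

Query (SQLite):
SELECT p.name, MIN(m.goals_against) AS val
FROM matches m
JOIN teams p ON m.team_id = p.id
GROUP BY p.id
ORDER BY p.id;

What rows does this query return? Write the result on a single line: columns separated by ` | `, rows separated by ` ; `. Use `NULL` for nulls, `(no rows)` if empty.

Widget | 3 ; Widget | 0 ; Widget | 2 ; Valve | 3

Join each matches row to its teams via team_id.
Group joined rows by teams.id; compute MIN(m.goals_against) per group.
  1: ids {4, 7} → MIN(m.goals_against)=3
  2: ids {1, 3, 6, 9} → MIN(m.goals_against)=0
  3: ids {5, 10} → MIN(m.goals_against)=2
  4: ids {2, 8, 11} → MIN(m.goals_against)=3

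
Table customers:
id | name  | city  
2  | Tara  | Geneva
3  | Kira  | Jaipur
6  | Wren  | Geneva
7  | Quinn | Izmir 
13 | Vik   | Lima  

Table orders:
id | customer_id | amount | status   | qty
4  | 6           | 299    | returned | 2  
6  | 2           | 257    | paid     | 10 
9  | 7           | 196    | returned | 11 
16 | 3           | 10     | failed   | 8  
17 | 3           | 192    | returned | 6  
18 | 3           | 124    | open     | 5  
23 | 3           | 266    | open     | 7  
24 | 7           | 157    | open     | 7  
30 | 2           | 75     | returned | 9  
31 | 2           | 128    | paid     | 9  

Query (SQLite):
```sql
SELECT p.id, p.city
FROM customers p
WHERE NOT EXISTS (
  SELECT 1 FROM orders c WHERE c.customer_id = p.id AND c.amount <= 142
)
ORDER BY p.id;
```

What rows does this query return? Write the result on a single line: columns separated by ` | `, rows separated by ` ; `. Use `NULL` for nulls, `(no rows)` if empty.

6 | Geneva ; 7 | Izmir ; 13 | Lima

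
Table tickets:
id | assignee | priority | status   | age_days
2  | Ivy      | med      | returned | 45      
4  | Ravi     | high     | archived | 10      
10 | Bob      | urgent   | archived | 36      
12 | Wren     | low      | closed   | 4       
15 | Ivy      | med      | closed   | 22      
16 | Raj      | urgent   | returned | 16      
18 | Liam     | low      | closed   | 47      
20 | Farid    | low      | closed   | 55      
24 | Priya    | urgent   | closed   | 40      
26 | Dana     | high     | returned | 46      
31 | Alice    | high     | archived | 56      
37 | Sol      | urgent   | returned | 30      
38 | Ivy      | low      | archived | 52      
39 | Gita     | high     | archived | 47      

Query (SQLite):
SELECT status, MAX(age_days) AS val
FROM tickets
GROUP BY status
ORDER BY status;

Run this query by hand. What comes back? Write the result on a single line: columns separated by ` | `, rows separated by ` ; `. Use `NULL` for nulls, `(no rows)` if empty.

archived | 56 ; closed | 55 ; returned | 46

Partition tickets by status; compute MAX(age_days) within each group.
  archived: ids {4, 10, 31, 38, 39} → MAX(age_days)=56
  closed: ids {12, 15, 18, 20, 24} → MAX(age_days)=55
  returned: ids {2, 16, 26, 37} → MAX(age_days)=46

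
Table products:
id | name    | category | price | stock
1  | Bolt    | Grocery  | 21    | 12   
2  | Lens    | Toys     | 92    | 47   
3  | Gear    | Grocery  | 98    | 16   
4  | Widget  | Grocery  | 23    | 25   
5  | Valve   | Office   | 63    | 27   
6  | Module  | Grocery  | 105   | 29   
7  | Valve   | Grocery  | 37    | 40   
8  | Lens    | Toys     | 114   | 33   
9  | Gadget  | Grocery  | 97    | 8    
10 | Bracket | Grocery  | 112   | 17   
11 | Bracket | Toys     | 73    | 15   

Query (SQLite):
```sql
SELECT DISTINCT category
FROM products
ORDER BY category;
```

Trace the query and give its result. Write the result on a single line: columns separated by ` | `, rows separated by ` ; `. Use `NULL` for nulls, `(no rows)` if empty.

Grocery ; Office ; Toys

Collect distinct category values from products.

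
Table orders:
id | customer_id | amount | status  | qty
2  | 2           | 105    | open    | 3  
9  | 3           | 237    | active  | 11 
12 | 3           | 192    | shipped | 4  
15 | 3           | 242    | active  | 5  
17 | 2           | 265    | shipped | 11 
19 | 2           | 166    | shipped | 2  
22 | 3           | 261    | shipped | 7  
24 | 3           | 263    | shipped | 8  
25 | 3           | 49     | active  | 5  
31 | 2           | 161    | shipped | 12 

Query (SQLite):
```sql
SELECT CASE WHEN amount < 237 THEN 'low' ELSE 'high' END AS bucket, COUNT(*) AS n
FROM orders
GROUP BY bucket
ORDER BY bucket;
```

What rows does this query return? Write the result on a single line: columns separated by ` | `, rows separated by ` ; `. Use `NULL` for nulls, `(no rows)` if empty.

high | 5 ; low | 5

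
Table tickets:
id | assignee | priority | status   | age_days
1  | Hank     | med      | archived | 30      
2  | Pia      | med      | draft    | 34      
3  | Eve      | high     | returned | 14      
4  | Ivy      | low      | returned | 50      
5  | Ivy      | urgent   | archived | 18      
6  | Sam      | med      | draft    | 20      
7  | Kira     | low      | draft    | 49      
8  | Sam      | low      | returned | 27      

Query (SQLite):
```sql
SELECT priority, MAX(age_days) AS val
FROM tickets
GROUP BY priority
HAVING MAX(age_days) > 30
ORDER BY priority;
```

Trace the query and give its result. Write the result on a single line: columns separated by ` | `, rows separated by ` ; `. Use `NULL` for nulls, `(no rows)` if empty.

low | 50 ; med | 34

Partition tickets by priority; compute MAX(age_days) within each group.
HAVING: keep groups where MAX(age_days) > 30.
  high: ids {3} → MAX(age_days)=14
  low: ids {4, 7, 8} → MAX(age_days)=50
  med: ids {1, 2, 6} → MAX(age_days)=34
  urgent: ids {5} → MAX(age_days)=18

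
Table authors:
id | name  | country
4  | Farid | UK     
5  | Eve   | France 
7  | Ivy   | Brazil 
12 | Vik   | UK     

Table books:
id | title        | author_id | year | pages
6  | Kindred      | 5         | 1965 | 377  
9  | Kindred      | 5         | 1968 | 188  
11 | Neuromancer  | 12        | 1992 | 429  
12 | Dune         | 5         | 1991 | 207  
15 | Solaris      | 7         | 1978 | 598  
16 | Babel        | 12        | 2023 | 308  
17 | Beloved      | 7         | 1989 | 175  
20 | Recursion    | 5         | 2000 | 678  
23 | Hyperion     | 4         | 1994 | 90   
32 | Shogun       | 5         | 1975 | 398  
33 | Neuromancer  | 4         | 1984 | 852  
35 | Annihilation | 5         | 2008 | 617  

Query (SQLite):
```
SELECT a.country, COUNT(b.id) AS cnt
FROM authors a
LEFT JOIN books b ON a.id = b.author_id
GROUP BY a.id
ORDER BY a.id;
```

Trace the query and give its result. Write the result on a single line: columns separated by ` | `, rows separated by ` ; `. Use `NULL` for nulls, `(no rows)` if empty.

LEFT JOIN keeps every authors row; unmatched ones get NULL for books columns.
Group by authors.id and compute COUNT(b.id). COUNT(col) of an all-NULL group is 0.
  4: ids {23, 33} → COUNT(b.id)=2
  5: ids {6, 9, 12, 20, 32, 35} → COUNT(b.id)=6
  7: ids {15, 17} → COUNT(b.id)=2
  12: ids {11, 16} → COUNT(b.id)=2

UK | 2 ; France | 6 ; Brazil | 2 ; UK | 2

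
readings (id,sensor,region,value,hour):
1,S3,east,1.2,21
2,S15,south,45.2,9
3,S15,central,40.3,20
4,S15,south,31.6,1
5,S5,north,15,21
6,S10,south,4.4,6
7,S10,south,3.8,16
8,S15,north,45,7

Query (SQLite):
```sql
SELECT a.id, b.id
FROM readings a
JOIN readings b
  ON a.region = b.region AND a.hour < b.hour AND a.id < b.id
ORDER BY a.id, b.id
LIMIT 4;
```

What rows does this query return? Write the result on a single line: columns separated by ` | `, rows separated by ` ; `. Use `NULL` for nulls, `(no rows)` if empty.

2 | 7 ; 4 | 6 ; 4 | 7 ; 6 | 7

Pairs (a,b) with same region, a.hour < b.hour, a.id < b.id.
region groups: central:{3} east:{1} north:{5,8} south:{2,4,6,7}
Ordered by (a.id, b.id); first 4.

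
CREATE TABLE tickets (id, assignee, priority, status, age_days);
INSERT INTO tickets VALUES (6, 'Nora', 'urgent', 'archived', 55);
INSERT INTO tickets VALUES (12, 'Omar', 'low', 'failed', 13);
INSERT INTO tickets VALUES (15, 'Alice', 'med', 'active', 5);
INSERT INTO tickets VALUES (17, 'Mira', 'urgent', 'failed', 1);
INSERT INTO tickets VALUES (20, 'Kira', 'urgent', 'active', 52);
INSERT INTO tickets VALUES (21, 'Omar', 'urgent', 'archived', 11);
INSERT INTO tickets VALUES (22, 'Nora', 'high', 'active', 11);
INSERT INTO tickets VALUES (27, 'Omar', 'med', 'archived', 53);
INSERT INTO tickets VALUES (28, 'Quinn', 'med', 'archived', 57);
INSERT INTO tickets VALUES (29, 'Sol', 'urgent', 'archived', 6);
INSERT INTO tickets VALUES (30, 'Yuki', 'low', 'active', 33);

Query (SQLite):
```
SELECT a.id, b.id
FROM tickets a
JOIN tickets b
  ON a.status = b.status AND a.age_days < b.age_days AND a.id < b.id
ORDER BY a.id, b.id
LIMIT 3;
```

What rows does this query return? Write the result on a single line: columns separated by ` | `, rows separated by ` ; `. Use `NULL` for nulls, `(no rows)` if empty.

6 | 28 ; 15 | 20 ; 15 | 22

Pairs (a,b) with same status, a.age_days < b.age_days, a.id < b.id.
status groups: active:{15,20,22,30} archived:{6,21,27,28,29} failed:{12,17}
Ordered by (a.id, b.id); first 3.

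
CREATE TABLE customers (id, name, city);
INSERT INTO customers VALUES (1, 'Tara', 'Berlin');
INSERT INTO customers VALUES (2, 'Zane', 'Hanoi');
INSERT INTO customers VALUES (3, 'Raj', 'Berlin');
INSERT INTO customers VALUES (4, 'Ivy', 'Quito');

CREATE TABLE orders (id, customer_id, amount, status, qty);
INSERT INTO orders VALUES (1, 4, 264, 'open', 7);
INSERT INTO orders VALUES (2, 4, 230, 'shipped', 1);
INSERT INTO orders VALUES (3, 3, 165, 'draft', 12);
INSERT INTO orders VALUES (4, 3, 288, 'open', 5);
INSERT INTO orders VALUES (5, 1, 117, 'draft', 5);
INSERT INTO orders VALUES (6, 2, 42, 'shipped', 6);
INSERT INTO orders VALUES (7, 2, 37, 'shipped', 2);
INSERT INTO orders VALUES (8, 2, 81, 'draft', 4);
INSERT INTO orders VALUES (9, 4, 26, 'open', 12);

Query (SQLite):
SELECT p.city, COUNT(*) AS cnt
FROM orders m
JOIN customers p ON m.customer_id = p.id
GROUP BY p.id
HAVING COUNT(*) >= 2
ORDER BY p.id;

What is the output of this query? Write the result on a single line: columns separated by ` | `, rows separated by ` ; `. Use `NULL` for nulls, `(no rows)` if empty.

Join each orders row to its customers via customer_id.
Group joined rows by customers.id; compute COUNT(*) per group.
HAVING: keep groups with count ≥ 2.
  1: ids {5} → COUNT(*)=1
  2: ids {6, 7, 8} → COUNT(*)=3
  3: ids {3, 4} → COUNT(*)=2
  4: ids {1, 2, 9} → COUNT(*)=3

Hanoi | 3 ; Berlin | 2 ; Quito | 3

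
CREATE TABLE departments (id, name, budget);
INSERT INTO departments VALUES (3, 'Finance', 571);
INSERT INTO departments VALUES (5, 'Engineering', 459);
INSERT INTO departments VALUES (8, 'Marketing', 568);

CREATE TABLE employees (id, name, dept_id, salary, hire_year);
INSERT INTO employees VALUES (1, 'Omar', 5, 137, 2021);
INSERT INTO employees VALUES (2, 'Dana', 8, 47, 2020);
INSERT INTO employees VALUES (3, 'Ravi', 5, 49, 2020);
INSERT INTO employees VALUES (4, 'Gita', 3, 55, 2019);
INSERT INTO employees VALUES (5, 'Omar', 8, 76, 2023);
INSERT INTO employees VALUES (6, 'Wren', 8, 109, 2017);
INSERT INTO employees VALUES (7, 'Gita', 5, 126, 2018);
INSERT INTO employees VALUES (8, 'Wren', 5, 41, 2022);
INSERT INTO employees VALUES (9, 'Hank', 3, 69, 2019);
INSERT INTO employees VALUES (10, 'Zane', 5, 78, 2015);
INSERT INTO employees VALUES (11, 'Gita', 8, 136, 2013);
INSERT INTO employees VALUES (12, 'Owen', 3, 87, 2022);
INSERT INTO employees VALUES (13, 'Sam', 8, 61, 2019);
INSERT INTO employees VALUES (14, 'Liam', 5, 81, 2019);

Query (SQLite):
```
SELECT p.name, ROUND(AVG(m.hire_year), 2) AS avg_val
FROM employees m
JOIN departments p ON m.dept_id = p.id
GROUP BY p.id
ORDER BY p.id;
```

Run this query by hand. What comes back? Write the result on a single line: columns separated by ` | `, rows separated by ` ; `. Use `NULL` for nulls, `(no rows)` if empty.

Join each employees row to its departments via dept_id.
Group joined rows by departments.id; compute ROUND(AVG(m.hire_year), 2) per group.
  3: ids {4, 9, 12} → ROUND(AVG(m.hire_year), 2)=2020
  5: ids {1, 3, 7, 8, 10, 14} → ROUND(AVG(m.hire_year), 2)=2019.17
  8: ids {2, 5, 6, 11, 13} → ROUND(AVG(m.hire_year), 2)=2018.4

Finance | 2020 ; Engineering | 2019.17 ; Marketing | 2018.4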